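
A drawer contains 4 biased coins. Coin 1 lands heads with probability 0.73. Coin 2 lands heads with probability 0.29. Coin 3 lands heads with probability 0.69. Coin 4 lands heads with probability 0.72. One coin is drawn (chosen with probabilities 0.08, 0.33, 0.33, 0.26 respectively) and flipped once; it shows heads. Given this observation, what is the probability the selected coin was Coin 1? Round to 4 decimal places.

Posterior probability ≈ 0.1026

Tabulate prior·likelihood by source: [1] prior 0.08, lik 0.73, product 0.05840; [2] prior 0.33, lik 0.29, product 0.09570; [3] prior 0.33, lik 0.69, product 0.2277; [4] prior 0.26, lik 0.72, product 0.1872.
Normalizing constant = 0.56900; the posterior for Coin 1 is its product over the sum, 0.05840/0.56900 = 0.1026.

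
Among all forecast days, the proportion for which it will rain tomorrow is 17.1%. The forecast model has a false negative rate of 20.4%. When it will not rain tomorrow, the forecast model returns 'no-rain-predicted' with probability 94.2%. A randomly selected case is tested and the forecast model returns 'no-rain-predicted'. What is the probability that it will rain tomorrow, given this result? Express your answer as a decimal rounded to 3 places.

Let H be the event that it will rain tomorrow. P(H) = 0.171, so P(¬H) = 0.829. With E the 'no-rain-predicted' result, P(E|H) = 0.204 and P(E|¬H) = 0.942.
P(E) = 0.204·0.171 + 0.942·0.829 = 0.034884 + 0.78092 = 0.81580.
By Bayes' theorem, P(H|E) = 0.034884 / 0.81580 = 0.043.

P(H | E) ≈ 0.043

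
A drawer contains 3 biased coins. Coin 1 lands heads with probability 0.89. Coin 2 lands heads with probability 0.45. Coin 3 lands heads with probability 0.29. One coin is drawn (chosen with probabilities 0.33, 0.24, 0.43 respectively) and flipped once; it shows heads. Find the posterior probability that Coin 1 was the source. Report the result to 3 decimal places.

Posterior probability ≈ 0.558

P(heads|C1) = 0.89; P(heads|C2) = 0.45; P(heads|C3) = 0.29.
Prior × likelihood for each source: 0.33·0.89=0.2937, 0.24·0.45=0.1080, 0.43·0.29=0.1247. Summing gives P(heads) = 0.52640.
P(Coin 1 | heads) = 0.2937 / 0.52640 = 0.558.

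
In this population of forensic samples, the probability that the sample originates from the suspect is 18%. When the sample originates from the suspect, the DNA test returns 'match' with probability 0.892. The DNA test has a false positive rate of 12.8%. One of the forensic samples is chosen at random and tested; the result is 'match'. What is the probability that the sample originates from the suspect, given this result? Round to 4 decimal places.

P(H | E) ≈ 0.6047

Write H for 'the sample originates from the suspect'. Prior odds H:¬H = 0.18/0.82 = 0.21951. For the 'match' outcome, the likelihood ratio is 0.892/0.128 = 6.9688.
Posterior odds = 0.21951 × 6.9688 = 1.5297, so P(H|E) = 1.5297/(1+1.5297) = 0.6047.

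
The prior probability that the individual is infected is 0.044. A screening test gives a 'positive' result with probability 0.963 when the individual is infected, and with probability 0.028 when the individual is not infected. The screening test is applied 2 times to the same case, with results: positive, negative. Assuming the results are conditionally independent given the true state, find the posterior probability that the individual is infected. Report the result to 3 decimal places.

With H the event that the individual is infected, the joint likelihood of the observed sequence is P(data|H) = 0.963·0.037 = 0.035631 and P(data|¬H) = 0.028·0.972 = 0.027216.
Bayes: P(H|data) = 0.044·0.035631 / (0.044·0.035631 + 0.956·0.027216) = 0.0015678/0.027586 = 0.0568.

Posterior P(H) ≈ 0.057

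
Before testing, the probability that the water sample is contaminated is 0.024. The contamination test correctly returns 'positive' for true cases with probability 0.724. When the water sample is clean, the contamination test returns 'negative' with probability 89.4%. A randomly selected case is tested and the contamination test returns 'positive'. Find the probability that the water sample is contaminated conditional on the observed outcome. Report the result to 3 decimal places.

P(H | E) ≈ 0.144

Let H be the event that the water sample is contaminated. P(H) = 0.024, so P(¬H) = 0.976. With E the 'positive' result, P(E|H) = 0.724 and P(E|¬H) = 0.106.
P(E) = 0.724·0.024 + 0.106·0.976 = 0.017376 + 0.10346 = 0.12083.
By Bayes' theorem, P(H|E) = 0.017376 / 0.12083 = 0.144.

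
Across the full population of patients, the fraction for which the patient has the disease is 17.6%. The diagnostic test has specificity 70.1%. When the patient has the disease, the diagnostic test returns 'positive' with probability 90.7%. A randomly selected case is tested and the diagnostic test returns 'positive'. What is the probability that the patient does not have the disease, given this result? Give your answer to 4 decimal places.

Let H be the event that the patient has the disease. P(H) = 0.176, so P(¬H) = 0.824. With E the 'positive' result, P(E|H) = 0.907 and P(E|¬H) = 0.299.
P(E) = 0.907·0.176 + 0.299·0.824 = 0.15963 + 0.24638 = 0.40601.
By Bayes' theorem, P(H|E) = 0.15963 / 0.40601 = 0.3932. Hence P(¬H|E) = 1 − 0.3932 = 0.6068.

P(¬H | E) ≈ 0.6068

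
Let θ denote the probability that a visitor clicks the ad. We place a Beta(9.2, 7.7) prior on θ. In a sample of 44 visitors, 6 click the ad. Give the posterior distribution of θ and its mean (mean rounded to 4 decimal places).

Posterior: Beta(15.2, 45.7); mean ≈ 0.2496

Observing 6 successes and 38 failures updates Beta(9.2, 7.7) by adding the success and failure counts to the two shape parameters: α = 9.2+6 = 15.2, β = 7.7+38 = 45.7.
Posterior mean = α/(α+β) = 15.2/60.9 = 0.2496.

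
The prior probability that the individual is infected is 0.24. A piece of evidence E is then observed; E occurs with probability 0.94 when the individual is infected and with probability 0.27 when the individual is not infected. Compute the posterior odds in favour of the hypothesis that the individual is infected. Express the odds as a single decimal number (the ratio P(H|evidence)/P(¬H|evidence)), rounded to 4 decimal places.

Prior odds = 0.24/(1−0.24) = 0.31579.
Likelihood ratio for E = 0.94/0.27 = 3.4815.
Posterior odds = prior odds × LR = 1.0994.

Posterior odds ≈ 1.0994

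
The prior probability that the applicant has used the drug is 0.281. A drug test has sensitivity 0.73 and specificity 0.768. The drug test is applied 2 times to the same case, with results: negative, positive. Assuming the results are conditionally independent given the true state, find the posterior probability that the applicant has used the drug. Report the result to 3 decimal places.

Let H be the event that the applicant has used the drug; start with P(H) = 0.281. P('positive'|H) = 0.73, P('positive'|¬H) = 0.232.
Update on result 1 ('negative'): P(H) ← 0.27·0.2810 / (0.27·0.2810 + 0.768·0.7190) = 0.075870/0.62806 = 0.1208.
Update on result 2 ('positive'): P(H) ← 0.73·0.1208 / (0.73·0.1208 + 0.232·0.8792) = 0.088184/0.29216 = 0.3018.

Posterior P(H) ≈ 0.302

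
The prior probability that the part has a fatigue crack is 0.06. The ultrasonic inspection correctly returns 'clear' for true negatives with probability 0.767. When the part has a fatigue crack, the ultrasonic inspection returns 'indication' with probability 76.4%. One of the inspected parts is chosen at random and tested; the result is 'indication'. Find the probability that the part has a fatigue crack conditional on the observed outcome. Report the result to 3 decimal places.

Let H be the event that the part has a fatigue crack. P(H) = 0.06, so P(¬H) = 0.94. With E the 'indication' result, P(E|H) = 0.764 and P(E|¬H) = 0.233.
P(E) = 0.764·0.06 + 0.233·0.94 = 0.045840 + 0.21902 = 0.26486.
By Bayes' theorem, P(H|E) = 0.045840 / 0.26486 = 0.173.

P(H | E) ≈ 0.173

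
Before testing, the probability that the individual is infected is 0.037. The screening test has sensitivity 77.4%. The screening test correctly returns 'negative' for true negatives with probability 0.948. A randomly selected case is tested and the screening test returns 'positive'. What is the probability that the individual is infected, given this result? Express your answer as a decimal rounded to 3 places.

Write H for 'the individual is infected'. Prior odds H:¬H = 0.037/0.963 = 0.038422. For the 'positive' outcome, the likelihood ratio is 0.774/0.052 = 14.885.
Posterior odds = 0.038422 × 14.885 = 0.57189, so P(H|E) = 0.57189/(1+0.57189) = 0.364.

P(H | E) ≈ 0.364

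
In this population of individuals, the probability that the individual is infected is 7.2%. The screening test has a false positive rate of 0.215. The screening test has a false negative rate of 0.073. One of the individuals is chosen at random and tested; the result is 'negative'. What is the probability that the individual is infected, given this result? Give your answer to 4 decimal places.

P(H | E) ≈ 0.0072

Write H for 'the individual is infected'. Prior odds H:¬H = 0.072/0.928 = 0.077586. For the 'negative' outcome, the likelihood ratio is 0.073/0.785 = 0.092994.
Posterior odds = 0.077586 × 0.092994 = 0.0072150, so P(H|E) = 0.0072150/(1+0.0072150) = 0.0072.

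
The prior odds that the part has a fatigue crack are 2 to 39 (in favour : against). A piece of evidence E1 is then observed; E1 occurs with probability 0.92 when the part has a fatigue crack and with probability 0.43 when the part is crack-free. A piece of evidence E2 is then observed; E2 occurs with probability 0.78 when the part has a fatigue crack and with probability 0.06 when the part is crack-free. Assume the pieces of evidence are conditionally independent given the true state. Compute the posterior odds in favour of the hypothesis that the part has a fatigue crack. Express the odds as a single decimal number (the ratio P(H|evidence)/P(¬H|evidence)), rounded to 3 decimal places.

Prior odds = 2/39 = 0.051282.
Likelihood ratio for E1 = 0.92/0.43 = 2.1395.
Likelihood ratio for E2 = 0.78/0.06 = 13.000.
Posterior odds = prior odds × LR₁ × LR₂ = 1.4264.

Posterior odds ≈ 1.426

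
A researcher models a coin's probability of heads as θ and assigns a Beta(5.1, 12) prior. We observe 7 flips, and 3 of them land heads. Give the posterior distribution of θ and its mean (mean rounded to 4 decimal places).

Posterior: Beta(8.1, 16); mean ≈ 0.3361

The binomial likelihood is conjugate to the Beta prior: with 3 successes and 4 failures, the posterior is Beta(5.1+3, 12+4) = Beta(8.1, 16).
Posterior mean = α/(α+β) = 8.1/24.1 = 0.3361.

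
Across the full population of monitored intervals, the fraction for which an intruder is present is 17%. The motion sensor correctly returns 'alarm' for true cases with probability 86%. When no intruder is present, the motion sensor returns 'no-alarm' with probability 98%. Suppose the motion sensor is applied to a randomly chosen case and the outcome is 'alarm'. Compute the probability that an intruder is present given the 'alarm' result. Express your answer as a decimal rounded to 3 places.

P(H | E) ≈ 0.898

Let H be the event that an intruder is present. P(H) = 0.17, so P(¬H) = 0.83. With E the 'alarm' result, P(E|H) = 0.86 and P(E|¬H) = 0.02.
P(E) = 0.86·0.17 + 0.02·0.83 = 0.14620 + 0.016600 = 0.16280.
By Bayes' theorem, P(H|E) = 0.14620 / 0.16280 = 0.898.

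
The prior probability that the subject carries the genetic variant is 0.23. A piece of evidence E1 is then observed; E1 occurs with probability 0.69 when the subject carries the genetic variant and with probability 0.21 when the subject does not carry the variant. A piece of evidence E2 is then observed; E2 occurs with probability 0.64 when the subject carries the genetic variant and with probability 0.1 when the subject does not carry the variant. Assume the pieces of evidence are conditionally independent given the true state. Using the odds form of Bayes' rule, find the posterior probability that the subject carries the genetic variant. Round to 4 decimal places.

Posterior probability ≈ 0.8627

Prior odds = 0.23/(1−0.23) = 0.29870.
Likelihood ratio for E1 = 0.69/0.21 = 3.2857.
Likelihood ratio for E2 = 0.64/0.1 = 6.4000.
Posterior odds = prior odds × LR₁ × LR₂ = 6.2813.
Posterior probability = odds/(1+odds) = 6.2813/7.2813 = 0.8627.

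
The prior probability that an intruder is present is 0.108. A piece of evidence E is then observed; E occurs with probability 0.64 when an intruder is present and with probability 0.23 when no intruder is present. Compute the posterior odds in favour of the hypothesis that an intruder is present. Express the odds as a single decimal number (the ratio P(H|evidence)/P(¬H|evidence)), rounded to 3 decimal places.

Posterior odds ≈ 0.337

Prior odds = 0.108/(1−0.108) = 0.12108.
Likelihood ratio for E = 0.64/0.23 = 2.7826.
Posterior odds = prior odds × LR = 0.33691.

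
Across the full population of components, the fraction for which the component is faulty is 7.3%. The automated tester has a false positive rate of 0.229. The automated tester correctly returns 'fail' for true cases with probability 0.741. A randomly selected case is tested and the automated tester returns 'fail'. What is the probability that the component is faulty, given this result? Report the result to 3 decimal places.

P(H | E) ≈ 0.203

Write H for 'the component is faulty'. Prior odds H:¬H = 0.073/0.927 = 0.078749. For the 'fail' outcome, the likelihood ratio is 0.741/0.229 = 3.2358.
Posterior odds = 0.078749 × 3.2358 = 0.25482, so P(H|E) = 0.25482/(1+0.25482) = 0.203.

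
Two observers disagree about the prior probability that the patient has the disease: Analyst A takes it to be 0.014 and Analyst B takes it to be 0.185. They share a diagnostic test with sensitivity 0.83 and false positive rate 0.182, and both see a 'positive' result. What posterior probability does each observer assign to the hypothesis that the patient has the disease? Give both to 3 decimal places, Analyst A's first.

The likelihood ratio for a 'positive' result is 0.83/0.182 = 4.5604.
Analyst A: prior odds 0.014/0.986 = 0.014199; posterior odds 0.064753; posterior probability 0.061.
Analyst B: prior odds 0.185/0.815 = 0.22699; posterior odds 1.0352; posterior probability 0.509.

Analyst A: 0.061; Analyst B: 0.509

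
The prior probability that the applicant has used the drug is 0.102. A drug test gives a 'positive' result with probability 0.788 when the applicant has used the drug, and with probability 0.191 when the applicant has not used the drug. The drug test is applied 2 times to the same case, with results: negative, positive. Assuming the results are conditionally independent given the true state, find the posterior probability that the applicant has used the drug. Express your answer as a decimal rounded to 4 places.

Posterior P(H) ≈ 0.1094

With H the event that the applicant has used the drug, the joint likelihood of the observed sequence is P(data|H) = 0.212·0.788 = 0.16706 and P(data|¬H) = 0.809·0.191 = 0.15452.
Bayes: P(H|data) = 0.102·0.16706 / (0.102·0.16706 + 0.898·0.15452) = 0.017040/0.15580 = 0.1094.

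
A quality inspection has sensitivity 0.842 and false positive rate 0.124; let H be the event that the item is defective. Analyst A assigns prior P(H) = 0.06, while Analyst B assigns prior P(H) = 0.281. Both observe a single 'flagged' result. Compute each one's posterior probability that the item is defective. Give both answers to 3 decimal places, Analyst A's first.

The likelihood ratio for a 'flagged' result is 0.842/0.124 = 6.7903.
Analyst A: prior odds 0.06/0.94 = 0.063830; posterior odds 0.43342; posterior probability 0.302.
Analyst B: prior odds 0.281/0.719 = 0.39082; posterior odds 2.6538; posterior probability 0.726.

Analyst A: 0.302; Analyst B: 0.726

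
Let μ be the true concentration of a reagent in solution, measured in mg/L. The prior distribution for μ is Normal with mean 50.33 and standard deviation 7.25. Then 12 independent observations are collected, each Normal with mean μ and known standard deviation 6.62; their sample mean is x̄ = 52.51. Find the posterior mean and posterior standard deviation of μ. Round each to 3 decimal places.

Posterior mean ≈ 52.368; posterior SD ≈ 1.848

With known σ, the Normal prior is conjugate. Weight on the data is w = (n/σ²)/(n/σ² + 1/τ₀²) = 0.273820/(0.273820+0.0190250) = 0.93503.
Posterior mean = w·x̄ + (1−w)·μ₀ = 0.93503·52.51 + 0.064966·50.33 = 52.368. Posterior variance = 1/(0.273820+0.0190250) = 3.41478, so SD = 1.848.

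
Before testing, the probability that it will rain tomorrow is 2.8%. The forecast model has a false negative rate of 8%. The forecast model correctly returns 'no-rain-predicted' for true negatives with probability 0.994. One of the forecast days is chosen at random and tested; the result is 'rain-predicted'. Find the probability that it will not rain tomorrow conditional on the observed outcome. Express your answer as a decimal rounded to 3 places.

Write H for 'it will rain tomorrow'. Prior odds H:¬H = 0.028/0.972 = 0.028807. For the 'rain-predicted' outcome, the likelihood ratio is 0.92/0.006 = 153.33.
Posterior odds = 0.028807 × 153.33 = 4.4170, so P(H|E) = 4.4170/(1+4.4170) = 0.815. Then P(¬H|E) = 1 − 0.815 = 0.185.

P(¬H | E) ≈ 0.185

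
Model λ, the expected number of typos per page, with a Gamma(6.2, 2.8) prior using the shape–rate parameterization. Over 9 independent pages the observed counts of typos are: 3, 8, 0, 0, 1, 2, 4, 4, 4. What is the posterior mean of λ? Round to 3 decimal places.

Total count ∑xᵢ = 26 over n = 9 pages.
Gamma is conjugate to the Poisson likelihood: posterior is Gamma(shape = 6.2+26 = 32.2, rate = 2.8+9 = 11.8).
Posterior mean = shape/rate = 32.2/11.8 = 2.729.

Posterior mean ≈ 2.729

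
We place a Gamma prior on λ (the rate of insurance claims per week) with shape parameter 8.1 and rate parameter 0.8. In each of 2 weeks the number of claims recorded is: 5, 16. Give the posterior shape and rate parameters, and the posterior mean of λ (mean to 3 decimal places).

Total count ∑xᵢ = 21 over n = 2 weeks.
Gamma is conjugate to the Poisson likelihood: posterior is Gamma(shape = 8.1+21 = 29.1, rate = 0.8+2 = 2.8).
Posterior mean = shape/rate = 29.1/2.8 = 10.393.

Posterior: Gamma(shape=29.1, rate=2.8); mean ≈ 10.393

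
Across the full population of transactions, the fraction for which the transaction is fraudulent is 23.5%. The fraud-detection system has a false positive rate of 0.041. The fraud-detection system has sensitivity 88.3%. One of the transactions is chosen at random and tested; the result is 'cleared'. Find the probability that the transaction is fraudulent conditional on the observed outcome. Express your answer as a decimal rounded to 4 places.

P(H | E) ≈ 0.0361

Write H for 'the transaction is fraudulent'. Prior odds H:¬H = 0.235/0.765 = 0.30719. For the 'cleared' outcome, the likelihood ratio is 0.117/0.959 = 0.12200.
Posterior odds = 0.30719 × 0.12200 = 0.037478, so P(H|E) = 0.037478/(1+0.037478) = 0.0361.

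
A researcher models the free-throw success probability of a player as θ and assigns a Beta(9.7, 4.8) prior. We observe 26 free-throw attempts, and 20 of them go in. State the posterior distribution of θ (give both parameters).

The binomial likelihood is conjugate to the Beta prior: with 20 successes and 6 failures, the posterior is Beta(9.7+20, 4.8+6) = Beta(29.7, 10.8).

Posterior: Beta(29.7, 10.8)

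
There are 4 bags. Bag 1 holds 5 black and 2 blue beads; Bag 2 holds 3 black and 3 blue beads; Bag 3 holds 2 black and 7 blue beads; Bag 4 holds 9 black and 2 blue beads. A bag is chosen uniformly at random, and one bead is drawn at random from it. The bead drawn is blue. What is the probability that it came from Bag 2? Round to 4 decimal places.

P(blue|Bag 1) = 0.2857; P(blue|Bag 2) = 0.5; P(blue|Bag 3) = 0.7778; P(blue|Bag 4) = 0.1818.
Prior × likelihood for each source: 0.25·0.2857=0.07143, 0.25·0.5=0.1250, 0.25·0.7778=0.1944, 0.25·0.1818=0.04545. Summing gives P(blue) = 0.43633.
P(Bag 2 | blue) = 0.1250 / 0.43633 = 0.2865.

Posterior probability ≈ 0.2865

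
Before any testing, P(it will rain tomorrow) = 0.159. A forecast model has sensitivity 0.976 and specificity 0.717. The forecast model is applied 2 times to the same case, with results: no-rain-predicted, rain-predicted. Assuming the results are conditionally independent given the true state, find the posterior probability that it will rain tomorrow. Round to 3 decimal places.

Posterior P(H) ≈ 0.021

With H the event that it will rain tomorrow, the joint likelihood of the observed sequence is P(data|H) = 0.024·0.976 = 0.023424 and P(data|¬H) = 0.717·0.283 = 0.20291.
Bayes: P(H|data) = 0.159·0.023424 / (0.159·0.023424 + 0.841·0.20291) = 0.0037244/0.17437 = 0.0214.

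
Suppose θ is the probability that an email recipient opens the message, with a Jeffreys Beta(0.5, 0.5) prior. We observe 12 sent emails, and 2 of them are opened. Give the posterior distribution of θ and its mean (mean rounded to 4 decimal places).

Observing 2 successes and 10 failures updates Beta(0.5, 0.5) by adding the success and failure counts to the two shape parameters: α = 0.5+2 = 2.5, β = 0.5+10 = 10.5.
E[θ | data] = 2.5/(2.5+10.5) = 0.1923.

Posterior: Beta(2.5, 10.5); mean ≈ 0.1923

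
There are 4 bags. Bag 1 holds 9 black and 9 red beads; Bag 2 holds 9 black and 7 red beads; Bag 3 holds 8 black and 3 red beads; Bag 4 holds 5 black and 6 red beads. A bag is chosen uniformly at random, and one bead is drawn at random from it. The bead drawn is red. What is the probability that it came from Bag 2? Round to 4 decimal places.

Posterior probability ≈ 0.2492

P(red|Bag 1) = 0.5; P(red|Bag 2) = 0.4375; P(red|Bag 3) = 0.2727; P(red|Bag 4) = 0.5455.
Prior × likelihood for each source: 0.25·0.5=0.1250, 0.25·0.4375=0.1094, 0.25·0.2727=0.06818, 0.25·0.5455=0.1364. Summing gives P(red) = 0.43892.
P(Bag 2 | red) = 0.1094 / 0.43892 = 0.2492.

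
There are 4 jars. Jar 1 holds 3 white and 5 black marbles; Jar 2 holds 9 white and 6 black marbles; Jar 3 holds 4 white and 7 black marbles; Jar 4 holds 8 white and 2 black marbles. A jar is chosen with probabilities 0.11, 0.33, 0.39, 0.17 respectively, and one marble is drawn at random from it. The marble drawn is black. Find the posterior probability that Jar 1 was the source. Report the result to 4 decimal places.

Posterior probability ≈ 0.1424

P(black|Jar 1) = 0.625; P(black|Jar 2) = 0.4; P(black|Jar 3) = 0.6364; P(black|Jar 4) = 0.2.
Prior × likelihood for each source: 0.11·0.625=0.06875, 0.33·0.4=0.1320, 0.39·0.6364=0.2482, 0.17·0.2=0.03400. Summing gives P(black) = 0.48293.
P(Jar 1 | black) = 0.06875 / 0.48293 = 0.1424.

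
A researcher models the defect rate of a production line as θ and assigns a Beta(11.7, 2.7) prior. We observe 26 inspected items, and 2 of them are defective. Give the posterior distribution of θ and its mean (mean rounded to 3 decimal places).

Observing 2 successes and 24 failures updates Beta(11.7, 2.7) by adding the success and failure counts to the two shape parameters: α = 11.7+2 = 13.7, β = 2.7+24 = 26.7.
E[θ | data] = 13.7/(13.7+26.7) = 0.339.

Posterior: Beta(13.7, 26.7); mean ≈ 0.339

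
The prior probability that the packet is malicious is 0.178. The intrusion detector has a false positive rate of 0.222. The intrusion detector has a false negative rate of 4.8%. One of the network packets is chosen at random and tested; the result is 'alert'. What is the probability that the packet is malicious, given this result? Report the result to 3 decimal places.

Write H for 'the packet is malicious'. Prior odds H:¬H = 0.178/0.822 = 0.21655. For the 'alert' outcome, the likelihood ratio is 0.952/0.222 = 4.2883.
Posterior odds = 0.21655 × 4.2883 = 0.92861, so P(H|E) = 0.92861/(1+0.92861) = 0.481.

P(H | E) ≈ 0.481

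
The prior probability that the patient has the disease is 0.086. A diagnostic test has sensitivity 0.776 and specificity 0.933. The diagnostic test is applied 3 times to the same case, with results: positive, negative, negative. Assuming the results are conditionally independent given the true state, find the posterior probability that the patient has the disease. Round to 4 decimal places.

Let H be the event that the patient has the disease; start with P(H) = 0.086. P('positive'|H) = 0.776, P('positive'|¬H) = 0.067.
Update on result 1 ('positive'): P(H) ← 0.776·0.0860 / (0.776·0.0860 + 0.067·0.9140) = 0.066736/0.12797 = 0.5215.
Update on result 2 ('negative'): P(H) ← 0.224·0.5215 / (0.224·0.5215 + 0.933·0.4785) = 0.11681/0.56327 = 0.2074.
Update on result 3 ('negative'): P(H) ← 0.224·0.2074 / (0.224·0.2074 + 0.933·0.7926) = 0.046453/0.78597 = 0.0591.

Posterior P(H) ≈ 0.0591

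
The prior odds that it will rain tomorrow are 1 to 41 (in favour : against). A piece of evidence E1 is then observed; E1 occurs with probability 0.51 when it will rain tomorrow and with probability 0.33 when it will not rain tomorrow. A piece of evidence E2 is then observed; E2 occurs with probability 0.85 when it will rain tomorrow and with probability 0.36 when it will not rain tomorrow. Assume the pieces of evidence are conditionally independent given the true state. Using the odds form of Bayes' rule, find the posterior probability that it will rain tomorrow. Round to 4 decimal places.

Prior odds = 1/41 = 0.024390. In log-odds, ln(0.024390) = -3.7136.
Add log likelihood ratios: ln(1.5455) + ln(2.3611) = 1.2945.
Posterior log-odds = -2.4191, so posterior odds = exp(-2.4191) = 0.089000. Converting, P(H|E) = 0.089000/1.0890 = 0.0817.

Posterior probability ≈ 0.0817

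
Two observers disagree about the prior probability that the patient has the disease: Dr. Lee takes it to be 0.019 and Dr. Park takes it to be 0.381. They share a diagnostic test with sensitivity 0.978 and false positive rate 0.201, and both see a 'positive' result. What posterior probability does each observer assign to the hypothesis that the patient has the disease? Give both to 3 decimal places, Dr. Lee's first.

P('+'|H) = 0.978, P('+'|¬H) = 0.201.
Dr. Lee: numerator 0.978·0.019 = 0.018582; evidence = 0.018582+0.201·0.981 = 0.21576; posterior = 0.086.
Dr. Park: numerator 0.978·0.381 = 0.37262; evidence = 0.37262+0.201·0.619 = 0.49704; posterior = 0.750.

Dr. Lee: 0.086; Dr. Park: 0.750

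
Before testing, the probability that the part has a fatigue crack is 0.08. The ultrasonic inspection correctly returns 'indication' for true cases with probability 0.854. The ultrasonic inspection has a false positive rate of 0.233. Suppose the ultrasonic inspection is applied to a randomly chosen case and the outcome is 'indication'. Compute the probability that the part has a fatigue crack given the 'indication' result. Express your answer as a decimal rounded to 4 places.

Write H for 'the part has a fatigue crack'. Prior odds H:¬H = 0.08/0.92 = 0.086957. For the 'indication' outcome, the likelihood ratio is 0.854/0.233 = 3.6652.
Posterior odds = 0.086957 × 3.6652 = 0.31872, so P(H|E) = 0.31872/(1+0.31872) = 0.2417.

P(H | E) ≈ 0.2417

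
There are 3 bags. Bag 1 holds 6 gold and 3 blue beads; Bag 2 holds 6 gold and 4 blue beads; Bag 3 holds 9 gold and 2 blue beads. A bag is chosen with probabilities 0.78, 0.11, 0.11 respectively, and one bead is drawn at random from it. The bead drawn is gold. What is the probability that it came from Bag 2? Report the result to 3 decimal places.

Posterior probability ≈ 0.098

Tabulate prior·likelihood by source: [1] prior 0.78, lik 0.6667, product 0.5200; [2] prior 0.11, lik 0.6, product 0.06600; [3] prior 0.11, lik 0.8182, product 0.09000.
Normalizing constant = 0.67600; the posterior for Bag 2 is its product over the sum, 0.06600/0.67600 = 0.098.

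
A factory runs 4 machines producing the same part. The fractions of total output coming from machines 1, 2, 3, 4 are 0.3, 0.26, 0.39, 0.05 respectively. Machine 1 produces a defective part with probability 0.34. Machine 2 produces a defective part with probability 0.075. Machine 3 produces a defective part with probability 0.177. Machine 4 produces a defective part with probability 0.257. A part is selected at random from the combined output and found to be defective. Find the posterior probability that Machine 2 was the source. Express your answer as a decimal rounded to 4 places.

Tabulate prior·likelihood by source: [1] prior 0.3, lik 0.34, product 0.1020; [2] prior 0.26, lik 0.075, product 0.01950; [3] prior 0.39, lik 0.177, product 0.06903; [4] prior 0.05, lik 0.257, product 0.01285.
Normalizing constant = 0.20338; the posterior for Machine 2 is its product over the sum, 0.01950/0.20338 = 0.0959.

Posterior probability ≈ 0.0959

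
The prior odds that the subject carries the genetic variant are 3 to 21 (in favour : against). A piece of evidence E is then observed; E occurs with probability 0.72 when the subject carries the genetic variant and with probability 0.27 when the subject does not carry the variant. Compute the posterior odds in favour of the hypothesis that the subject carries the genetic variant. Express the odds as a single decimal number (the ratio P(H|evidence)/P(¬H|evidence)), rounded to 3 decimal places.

Posterior odds ≈ 0.381

Prior odds = 3/21 = 0.14286. In log-odds, ln(0.14286) = -1.9459.
Add log likelihood ratio: ln(2.6667) = 0.98083.
Posterior log-odds = -0.96508, so posterior odds = exp(-0.96508) = 0.38095.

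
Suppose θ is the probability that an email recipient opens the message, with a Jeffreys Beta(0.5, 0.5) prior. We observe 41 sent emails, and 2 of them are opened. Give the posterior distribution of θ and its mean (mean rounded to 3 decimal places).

Observing 2 successes and 39 failures updates Beta(0.5, 0.5) by adding the success and failure counts to the two shape parameters: α = 0.5+2 = 2.5, β = 0.5+39 = 39.5.
E[θ | data] = 2.5/(2.5+39.5) = 0.060.

Posterior: Beta(2.5, 39.5); mean ≈ 0.060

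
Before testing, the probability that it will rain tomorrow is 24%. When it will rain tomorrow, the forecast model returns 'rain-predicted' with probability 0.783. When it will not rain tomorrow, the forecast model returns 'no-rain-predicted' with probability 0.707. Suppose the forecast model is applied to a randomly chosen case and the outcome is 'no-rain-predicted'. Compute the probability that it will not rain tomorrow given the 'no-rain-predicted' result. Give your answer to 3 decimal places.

P(¬H | E) ≈ 0.912

Write H for 'it will rain tomorrow'. Prior odds H:¬H = 0.24/0.76 = 0.31579. For the 'no-rain-predicted' outcome, the likelihood ratio is 0.217/0.707 = 0.30693.
Posterior odds = 0.31579 × 0.30693 = 0.096925, so P(H|E) = 0.096925/(1+0.096925) = 0.088. Then P(¬H|E) = 1 − 0.088 = 0.912.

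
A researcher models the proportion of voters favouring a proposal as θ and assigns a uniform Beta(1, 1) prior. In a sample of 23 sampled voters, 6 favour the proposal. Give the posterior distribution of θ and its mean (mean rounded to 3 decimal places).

Posterior: Beta(7, 18); mean ≈ 0.280

Observing 6 successes and 17 failures updates Beta(1, 1) by adding the success and failure counts to the two shape parameters: α = 1+6 = 7, β = 1+17 = 18.
E[θ | data] = 7/(7+18) = 0.280.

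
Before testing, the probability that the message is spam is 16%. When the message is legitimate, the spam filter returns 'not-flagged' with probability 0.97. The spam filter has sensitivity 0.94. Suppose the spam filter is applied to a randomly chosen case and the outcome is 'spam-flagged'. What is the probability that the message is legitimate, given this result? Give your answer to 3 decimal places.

Write H for 'the message is spam'. Prior odds H:¬H = 0.16/0.84 = 0.19048. For the 'spam-flagged' outcome, the likelihood ratio is 0.94/0.03 = 31.333.
Posterior odds = 0.19048 × 31.333 = 5.9683, so P(H|E) = 5.9683/(1+5.9683) = 0.856. Then P(¬H|E) = 1 − 0.856 = 0.144.

P(¬H | E) ≈ 0.144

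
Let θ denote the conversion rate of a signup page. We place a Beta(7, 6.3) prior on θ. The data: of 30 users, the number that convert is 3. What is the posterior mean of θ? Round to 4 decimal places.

Observing 3 successes and 27 failures updates Beta(7, 6.3) by adding the success and failure counts to the two shape parameters: α = 7+3 = 10, β = 6.3+27 = 33.3.
Posterior mean = α/(α+β) = 10/43.3 = 0.2309.

Posterior mean ≈ 0.2309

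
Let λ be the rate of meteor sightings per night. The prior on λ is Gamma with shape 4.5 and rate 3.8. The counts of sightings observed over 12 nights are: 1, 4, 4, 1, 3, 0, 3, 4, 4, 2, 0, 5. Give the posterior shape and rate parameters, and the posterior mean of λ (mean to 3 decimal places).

Posterior: Gamma(shape=35.5, rate=15.8); mean ≈ 2.247

The Poisson likelihood adds the total count to the shape and the number of exposure periods to the rate. Here ∑xᵢ = 31 and n = 12, so shape 4.5→35.5 and rate 3.8→15.8.
Posterior mean = shape/rate = 35.5/15.8 = 2.247.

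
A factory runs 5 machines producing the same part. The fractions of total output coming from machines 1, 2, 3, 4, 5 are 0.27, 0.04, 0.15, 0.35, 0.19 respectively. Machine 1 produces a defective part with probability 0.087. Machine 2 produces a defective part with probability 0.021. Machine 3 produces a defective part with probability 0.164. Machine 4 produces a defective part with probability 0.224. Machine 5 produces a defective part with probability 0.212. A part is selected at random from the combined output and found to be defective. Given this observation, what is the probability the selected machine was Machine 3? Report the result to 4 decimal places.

Tabulate prior·likelihood by source: [1] prior 0.27, lik 0.087, product 0.02349; [2] prior 0.04, lik 0.021, product 0.0008400; [3] prior 0.15, lik 0.164, product 0.02460; [4] prior 0.35, lik 0.224, product 0.07840; [5] prior 0.19, lik 0.212, product 0.04028.
Normalizing constant = 0.16761; the posterior for Machine 3 is its product over the sum, 0.02460/0.16761 = 0.1468.

Posterior probability ≈ 0.1468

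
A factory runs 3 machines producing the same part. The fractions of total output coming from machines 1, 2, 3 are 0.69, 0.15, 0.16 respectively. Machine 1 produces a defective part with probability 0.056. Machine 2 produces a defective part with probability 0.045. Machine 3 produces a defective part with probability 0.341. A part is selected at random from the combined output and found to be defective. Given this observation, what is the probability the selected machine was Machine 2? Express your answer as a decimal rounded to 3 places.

Posterior probability ≈ 0.068

P(defective|M1) = 0.056; P(defective|M2) = 0.045; P(defective|M3) = 0.341.
Prior × likelihood for each source: 0.69·0.056=0.03864, 0.15·0.045=0.006750, 0.16·0.341=0.05456. Summing gives P(defective) = 0.099950.
P(Machine 2 | defective) = 0.006750 / 0.099950 = 0.068.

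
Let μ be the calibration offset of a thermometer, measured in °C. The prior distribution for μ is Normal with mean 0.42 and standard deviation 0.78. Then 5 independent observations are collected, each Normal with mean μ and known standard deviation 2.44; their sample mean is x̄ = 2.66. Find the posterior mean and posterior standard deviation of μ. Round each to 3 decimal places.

Prior precision 1/τ₀² = 1/0.78² = 1.64366; data precision n/σ² = 5/2.44² = 0.839828.
Posterior precision = 1.64366 + 0.839828 = 2.48348, giving posterior SD = 1/√2.48348 = 0.635.
Posterior mean = (1.64366·0.42 + 0.839828·2.66) / 2.48348 = 1.177.

Posterior mean ≈ 1.177; posterior SD ≈ 0.635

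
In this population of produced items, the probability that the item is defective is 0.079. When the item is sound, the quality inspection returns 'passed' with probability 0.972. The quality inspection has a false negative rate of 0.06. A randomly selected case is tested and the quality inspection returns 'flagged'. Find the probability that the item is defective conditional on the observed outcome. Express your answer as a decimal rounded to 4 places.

Let H be the event that the item is defective. P(H) = 0.079, so P(¬H) = 0.921. With E the 'flagged' result, P(E|H) = 0.94 and P(E|¬H) = 0.028.
P(E) = 0.94·0.079 + 0.028·0.921 = 0.074260 + 0.025788 = 0.10005.
By Bayes' theorem, P(H|E) = 0.074260 / 0.10005 = 0.7422.

P(H | E) ≈ 0.7422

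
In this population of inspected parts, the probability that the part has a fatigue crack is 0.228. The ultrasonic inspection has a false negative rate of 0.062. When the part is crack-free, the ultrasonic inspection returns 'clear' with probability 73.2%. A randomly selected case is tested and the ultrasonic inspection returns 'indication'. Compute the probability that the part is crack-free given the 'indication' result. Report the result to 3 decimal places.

Let H be the event that the part has a fatigue crack. P(H) = 0.228, so P(¬H) = 0.772. With E the 'indication' result, P(E|H) = 0.938 and P(E|¬H) = 0.268.
P(E) = 0.938·0.228 + 0.268·0.772 = 0.21386 + 0.20690 = 0.42076.
By Bayes' theorem, P(H|E) = 0.21386 / 0.42076 = 0.508. Hence P(¬H|E) = 1 − 0.508 = 0.492.

P(¬H | E) ≈ 0.492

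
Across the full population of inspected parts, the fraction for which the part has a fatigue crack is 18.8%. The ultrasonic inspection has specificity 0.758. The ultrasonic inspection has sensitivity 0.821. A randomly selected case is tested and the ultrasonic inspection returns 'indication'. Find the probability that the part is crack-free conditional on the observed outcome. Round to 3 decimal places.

Let H be the event that the part has a fatigue crack. P(H) = 0.188, so P(¬H) = 0.812. With E the 'indication' result, P(E|H) = 0.821 and P(E|¬H) = 0.242.
P(E) = 0.821·0.188 + 0.242·0.812 = 0.15435 + 0.19650 = 0.35085.
By Bayes' theorem, P(H|E) = 0.15435 / 0.35085 = 0.440. Hence P(¬H|E) = 1 − 0.440 = 0.560.

P(¬H | E) ≈ 0.560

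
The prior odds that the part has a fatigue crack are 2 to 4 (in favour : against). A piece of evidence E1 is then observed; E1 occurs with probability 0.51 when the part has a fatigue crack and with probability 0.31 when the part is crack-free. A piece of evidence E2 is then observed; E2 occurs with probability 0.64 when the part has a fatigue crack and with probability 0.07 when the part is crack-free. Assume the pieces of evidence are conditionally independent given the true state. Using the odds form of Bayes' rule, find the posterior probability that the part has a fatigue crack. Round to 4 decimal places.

Prior odds = 2/4 = 0.50000. In log-odds, ln(0.50000) = -0.69315.
Add log likelihood ratios: ln(1.6452) + ln(9.1429) = 2.7108.
Posterior log-odds = 2.0177, so posterior odds = exp(2.0177) = 7.5207. Converting, P(H|E) = 7.5207/8.5207 = 0.8826.

Posterior probability ≈ 0.8826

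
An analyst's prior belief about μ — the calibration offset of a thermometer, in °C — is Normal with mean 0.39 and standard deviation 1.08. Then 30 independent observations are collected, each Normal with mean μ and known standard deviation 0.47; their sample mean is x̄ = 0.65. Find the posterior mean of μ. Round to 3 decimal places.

Posterior mean ≈ 0.648

With known σ, the Normal prior is conjugate. Weight on the data is w = (n/σ²)/(n/σ² + 1/τ₀²) = 135.808/(135.808+0.857339) = 0.99373.
Posterior mean = w·x̄ + (1−w)·μ₀ = 0.99373·0.65 + 0.0062733·0.39 = 0.648.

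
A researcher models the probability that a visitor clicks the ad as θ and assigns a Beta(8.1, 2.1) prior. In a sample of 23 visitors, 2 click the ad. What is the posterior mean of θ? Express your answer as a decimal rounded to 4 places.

Observing 2 successes and 21 failures updates Beta(8.1, 2.1) by adding the success and failure counts to the two shape parameters: α = 8.1+2 = 10.1, β = 2.1+21 = 23.1.
E[θ | data] = 10.1/(10.1+23.1) = 0.3042.

Posterior mean ≈ 0.3042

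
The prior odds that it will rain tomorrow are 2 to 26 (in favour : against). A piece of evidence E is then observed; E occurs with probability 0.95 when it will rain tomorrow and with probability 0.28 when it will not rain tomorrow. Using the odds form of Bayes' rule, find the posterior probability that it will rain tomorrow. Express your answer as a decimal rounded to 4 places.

Posterior probability ≈ 0.2070

Prior odds = 2/26 = 0.076923.
Likelihood ratio for E = 0.95/0.28 = 3.3929.
Posterior odds = prior odds × LR = 0.26099.
Posterior probability = odds/(1+odds) = 0.26099/1.2610 = 0.2070.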